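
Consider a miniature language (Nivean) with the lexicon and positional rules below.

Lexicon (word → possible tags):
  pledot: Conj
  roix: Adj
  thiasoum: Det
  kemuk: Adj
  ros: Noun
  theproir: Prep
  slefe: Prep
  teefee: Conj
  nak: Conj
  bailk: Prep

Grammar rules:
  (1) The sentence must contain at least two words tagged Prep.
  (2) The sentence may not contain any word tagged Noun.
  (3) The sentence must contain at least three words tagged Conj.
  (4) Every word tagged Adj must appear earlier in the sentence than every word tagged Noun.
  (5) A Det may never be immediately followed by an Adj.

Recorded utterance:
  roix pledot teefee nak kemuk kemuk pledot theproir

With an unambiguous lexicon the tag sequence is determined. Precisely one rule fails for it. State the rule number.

Fixed tagging: Adj Conj Conj Conj Adj Adj Conj Prep.
Checking each rule: R1 fails, R2 ok, R3 ok, R4 ok, R5 ok.
Only rule 1 fails.

1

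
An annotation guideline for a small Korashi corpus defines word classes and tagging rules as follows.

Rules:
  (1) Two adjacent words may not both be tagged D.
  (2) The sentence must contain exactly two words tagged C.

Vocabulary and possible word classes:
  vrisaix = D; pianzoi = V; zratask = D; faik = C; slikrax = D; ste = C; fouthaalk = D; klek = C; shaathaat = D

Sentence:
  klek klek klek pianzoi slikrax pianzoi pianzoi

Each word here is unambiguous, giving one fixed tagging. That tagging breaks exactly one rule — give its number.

Fixed tagging: C C C V D V V.
Checking each rule: R1 ok, R2 fails.
Only rule 2 fails.

2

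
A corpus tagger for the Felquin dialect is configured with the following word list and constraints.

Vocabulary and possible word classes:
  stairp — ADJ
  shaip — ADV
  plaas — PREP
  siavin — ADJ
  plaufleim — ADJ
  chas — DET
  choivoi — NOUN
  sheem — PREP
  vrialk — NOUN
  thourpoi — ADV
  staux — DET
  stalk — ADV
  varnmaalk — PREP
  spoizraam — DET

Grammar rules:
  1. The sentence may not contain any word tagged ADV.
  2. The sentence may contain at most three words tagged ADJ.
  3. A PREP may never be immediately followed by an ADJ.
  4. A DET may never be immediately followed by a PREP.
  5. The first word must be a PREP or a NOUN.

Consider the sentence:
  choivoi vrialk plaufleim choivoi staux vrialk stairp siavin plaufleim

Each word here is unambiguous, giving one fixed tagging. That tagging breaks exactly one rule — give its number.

2

Fixed tagging: NOUN NOUN ADJ NOUN DET NOUN ADJ ADJ ADJ.
Applying the rules: R1 ok, R2 fails, R3 ok, R4 ok, R5 ok.
Only rule 2 fails.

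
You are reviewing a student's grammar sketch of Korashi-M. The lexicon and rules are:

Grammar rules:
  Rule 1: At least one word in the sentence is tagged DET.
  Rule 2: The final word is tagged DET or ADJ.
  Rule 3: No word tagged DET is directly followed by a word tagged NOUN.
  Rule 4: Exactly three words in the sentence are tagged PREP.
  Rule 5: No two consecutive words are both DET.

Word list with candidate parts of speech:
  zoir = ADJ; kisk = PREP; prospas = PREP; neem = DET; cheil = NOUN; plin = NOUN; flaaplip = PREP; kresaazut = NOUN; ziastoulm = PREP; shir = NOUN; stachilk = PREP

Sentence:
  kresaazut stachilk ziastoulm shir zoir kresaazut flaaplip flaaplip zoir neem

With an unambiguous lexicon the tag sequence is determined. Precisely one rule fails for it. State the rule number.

4

Fixed tagging: NOUN PREP PREP NOUN ADJ NOUN PREP PREP ADJ DET.
Checking each rule: R1 holds, R2 holds, R3 holds, R4 violated, R5 holds.
Only rule 4 fails.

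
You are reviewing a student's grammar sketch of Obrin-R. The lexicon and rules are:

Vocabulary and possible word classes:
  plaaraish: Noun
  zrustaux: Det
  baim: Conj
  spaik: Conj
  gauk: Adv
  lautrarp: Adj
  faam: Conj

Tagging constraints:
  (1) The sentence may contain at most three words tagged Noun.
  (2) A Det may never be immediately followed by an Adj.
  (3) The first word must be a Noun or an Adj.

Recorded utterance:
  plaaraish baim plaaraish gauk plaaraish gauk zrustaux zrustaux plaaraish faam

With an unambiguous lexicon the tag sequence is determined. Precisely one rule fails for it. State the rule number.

Fixed tagging: Noun Conj Noun Adv Noun Adv Det Det Noun Conj.
Checking each rule: R1 fails, R2 ok, R3 ok.
Only rule 1 fails.

1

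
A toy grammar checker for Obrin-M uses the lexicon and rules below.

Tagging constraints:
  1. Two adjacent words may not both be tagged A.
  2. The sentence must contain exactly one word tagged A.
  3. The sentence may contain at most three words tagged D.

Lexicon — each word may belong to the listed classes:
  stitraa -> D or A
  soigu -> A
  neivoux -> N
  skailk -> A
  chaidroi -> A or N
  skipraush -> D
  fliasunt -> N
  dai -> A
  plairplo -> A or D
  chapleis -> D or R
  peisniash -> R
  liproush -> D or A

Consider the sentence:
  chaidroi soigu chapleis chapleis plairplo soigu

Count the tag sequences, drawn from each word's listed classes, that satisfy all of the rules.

0

Candidates per position — 1:chaidroi {A,N}; 2:soigu {A}; 3:chapleis {D,R}; 4:chapleis {D,R}; 5:plairplo {A,D}; 6:soigu {A}.
There are 16 candidate sequences in total.
Rule 2 cannot be satisfied by any choice of tags from the lexicon.
So there is no consistent tagging.
Count = 0.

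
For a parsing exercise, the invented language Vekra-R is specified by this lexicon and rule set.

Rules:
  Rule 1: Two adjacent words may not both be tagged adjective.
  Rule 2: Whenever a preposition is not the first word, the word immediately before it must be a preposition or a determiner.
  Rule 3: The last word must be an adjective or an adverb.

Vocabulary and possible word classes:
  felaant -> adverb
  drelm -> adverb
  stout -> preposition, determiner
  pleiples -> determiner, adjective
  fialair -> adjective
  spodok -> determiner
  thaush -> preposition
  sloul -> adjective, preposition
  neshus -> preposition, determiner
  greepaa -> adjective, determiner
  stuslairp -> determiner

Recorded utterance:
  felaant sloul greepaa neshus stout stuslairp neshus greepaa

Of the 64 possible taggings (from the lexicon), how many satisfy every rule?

8

Candidates per position — 1:felaant {adverb}; 2:sloul {adjective,preposition}; 3:greepaa {adjective,determiner}; 4:neshus {preposition,determiner}; 5:stout {preposition,determiner}; 6:stuslairp {determiner}; 7:neshus {preposition,determiner}; 8:greepaa {adjective,determiner}.
There are 64 candidate sequences in total.
Checking each against the rules leaves 8 sequences.
Count = 8.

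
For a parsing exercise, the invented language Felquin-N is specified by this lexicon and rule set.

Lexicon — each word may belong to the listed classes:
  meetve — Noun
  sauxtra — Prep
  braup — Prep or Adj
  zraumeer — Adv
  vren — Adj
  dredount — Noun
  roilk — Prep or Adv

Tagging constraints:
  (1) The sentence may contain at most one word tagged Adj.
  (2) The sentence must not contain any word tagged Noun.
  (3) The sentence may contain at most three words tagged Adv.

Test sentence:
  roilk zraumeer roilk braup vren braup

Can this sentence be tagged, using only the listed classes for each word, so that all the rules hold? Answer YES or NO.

YES

Candidates per position — 1:roilk {Prep,Adv}; 2:zraumeer {Adv}; 3:roilk {Prep,Adv}; 4:braup {Prep,Adj}; 5:vren {Adj}; 6:braup {Prep,Adj}.
One satisfying assignment: Prep Adv Adv Prep Adj Prep.
Check: rule 1 satisfied; rule 2 satisfied; rule 3 satisfied.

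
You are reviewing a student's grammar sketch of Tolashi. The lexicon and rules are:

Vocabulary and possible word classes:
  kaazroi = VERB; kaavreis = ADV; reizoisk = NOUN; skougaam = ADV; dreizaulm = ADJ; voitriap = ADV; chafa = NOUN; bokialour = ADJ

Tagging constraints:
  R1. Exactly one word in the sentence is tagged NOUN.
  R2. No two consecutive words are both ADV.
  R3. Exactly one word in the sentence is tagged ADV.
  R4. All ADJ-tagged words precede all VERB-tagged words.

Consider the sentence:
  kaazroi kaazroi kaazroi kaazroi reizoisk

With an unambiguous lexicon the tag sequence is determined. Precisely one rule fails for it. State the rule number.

Fixed tagging: VERB VERB VERB VERB NOUN.
Applying the rules: R1 pass, R2 pass, R3 fail, R4 pass.
Only rule 3 fails.

3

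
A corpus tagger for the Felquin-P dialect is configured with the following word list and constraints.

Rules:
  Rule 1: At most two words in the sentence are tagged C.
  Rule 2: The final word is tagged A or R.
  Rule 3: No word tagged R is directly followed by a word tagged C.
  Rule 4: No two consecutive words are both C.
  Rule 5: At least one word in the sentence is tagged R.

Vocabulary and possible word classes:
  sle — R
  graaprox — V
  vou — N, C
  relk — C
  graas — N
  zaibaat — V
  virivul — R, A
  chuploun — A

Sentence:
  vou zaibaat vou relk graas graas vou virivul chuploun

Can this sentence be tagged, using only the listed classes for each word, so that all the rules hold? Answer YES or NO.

Candidates per position — 1:vou {N,C}; 2:zaibaat {V}; 3:vou {N,C}; 4:relk {C}; 5:graas {N}; 6:graas {N}; 7:vou {N,C}; 8:virivul {R,A}; 9:chuploun {A}.
One satisfying assignment: C V N C N N N R A.
Checking: rule 1 satisfied; rule 2 satisfied; rule 3 satisfied; rule 4 satisfied; rule 5 satisfied.

YES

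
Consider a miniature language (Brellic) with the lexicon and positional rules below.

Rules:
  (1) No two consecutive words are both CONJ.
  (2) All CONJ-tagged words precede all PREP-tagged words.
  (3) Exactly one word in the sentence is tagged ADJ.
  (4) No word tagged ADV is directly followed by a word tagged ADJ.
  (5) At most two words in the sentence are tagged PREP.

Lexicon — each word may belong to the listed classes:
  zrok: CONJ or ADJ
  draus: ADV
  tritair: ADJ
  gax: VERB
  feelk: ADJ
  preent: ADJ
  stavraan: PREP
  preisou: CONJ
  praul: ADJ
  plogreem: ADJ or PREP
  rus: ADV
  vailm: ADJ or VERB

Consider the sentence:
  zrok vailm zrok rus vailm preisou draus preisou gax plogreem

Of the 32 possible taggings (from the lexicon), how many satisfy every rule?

4

Candidates per position — 1:zrok {CONJ,ADJ}; 2:vailm {ADJ,VERB}; 3:zrok {CONJ,ADJ}; 4:rus {ADV}; 5:vailm {ADJ,VERB}; 6:preisou {CONJ}; 7:draus {ADV}; 8:preisou {CONJ}; 9:gax {VERB}; 10:plogreem {ADJ,PREP}.
There are 32 candidate sequences in total.
The sequences that satisfy every rule: CONJ ADJ CONJ ADV VERB CONJ ADV CONJ VERB PREP; CONJ VERB CONJ ADV VERB CONJ ADV CONJ VERB ADJ; CONJ VERB ADJ ADV VERB CONJ ADV CONJ VERB PREP; ADJ VERB CONJ ADV VERB CONJ ADV CONJ VERB PREP.
Count = 4.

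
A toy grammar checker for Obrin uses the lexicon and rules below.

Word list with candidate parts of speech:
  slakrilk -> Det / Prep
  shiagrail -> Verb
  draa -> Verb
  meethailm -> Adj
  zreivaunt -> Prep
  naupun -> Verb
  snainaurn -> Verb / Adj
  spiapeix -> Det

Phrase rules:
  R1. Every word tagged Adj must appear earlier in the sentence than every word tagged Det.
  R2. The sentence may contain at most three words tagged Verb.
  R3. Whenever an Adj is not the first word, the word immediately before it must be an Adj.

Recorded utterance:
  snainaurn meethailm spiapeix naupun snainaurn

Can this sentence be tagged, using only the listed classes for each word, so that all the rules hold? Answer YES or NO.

Candidates per position — 1:snainaurn {Verb,Adj}; 2:meethailm {Adj}; 3:spiapeix {Det}; 4:naupun {Verb}; 5:snainaurn {Verb,Adj}.
One satisfying assignment: Adj Adj Det Verb Verb.
Checking: rule 1 ok; rule 2 ok; rule 3 ok.

YES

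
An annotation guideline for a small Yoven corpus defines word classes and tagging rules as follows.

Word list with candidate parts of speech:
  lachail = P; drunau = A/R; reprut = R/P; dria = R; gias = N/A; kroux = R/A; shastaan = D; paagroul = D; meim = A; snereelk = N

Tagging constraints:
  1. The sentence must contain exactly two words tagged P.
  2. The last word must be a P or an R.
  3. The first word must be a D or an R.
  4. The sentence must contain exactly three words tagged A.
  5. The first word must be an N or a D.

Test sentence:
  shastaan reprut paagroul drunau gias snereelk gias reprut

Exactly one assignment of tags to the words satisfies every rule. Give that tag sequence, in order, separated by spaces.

D P D A A N A P

Candidates per position — 1:shastaan {D}; 2:reprut {R,P}; 3:paagroul {D}; 4:drunau {A,R}; 5:gias {N,A}; 6:snereelk {N}; 7:gias {N,A}; 8:reprut {R,P}.
Position 2: R is ruled out by rule 1; that leaves P.
Position 4: R is ruled out by rule 4; that leaves A.
Position 5: N is ruled out by rule 4; that leaves A.
Position 7: N is ruled out by rule 4; that leaves A.
Position 8: R is ruled out by rule 1; that leaves P.
The only consistent sequence is: D P D A A N A P.
Check: rule 1 satisfied; rule 2 satisfied; rule 3 satisfied; rule 4 satisfied; rule 5 satisfied.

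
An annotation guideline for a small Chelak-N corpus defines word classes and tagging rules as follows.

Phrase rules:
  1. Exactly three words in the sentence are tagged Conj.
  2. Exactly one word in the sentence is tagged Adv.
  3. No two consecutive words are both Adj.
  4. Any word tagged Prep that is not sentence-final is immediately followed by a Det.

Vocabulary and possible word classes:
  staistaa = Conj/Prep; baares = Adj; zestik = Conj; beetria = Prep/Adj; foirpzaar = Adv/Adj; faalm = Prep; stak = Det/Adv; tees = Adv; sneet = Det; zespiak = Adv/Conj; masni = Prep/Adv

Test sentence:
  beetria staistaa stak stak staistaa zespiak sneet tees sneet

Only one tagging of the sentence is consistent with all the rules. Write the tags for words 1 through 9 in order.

Adj Conj Det Det Conj Conj Det Adv Det

Candidates per position — 1:beetria {Prep,Adj}; 2:staistaa {Conj,Prep}; 3:stak {Det,Adv}; 4:stak {Det,Adv}; 5:staistaa {Conj,Prep}; 6:zespiak {Adv,Conj}; 7:sneet {Det}; 8:tees {Adv}; 9:sneet {Det}.
If word 1 were Prep, no tagging could satisfy rule 4; so word 1 is Adj.
If word 2 were Prep, no tagging could satisfy rule 1; so word 2 is Conj.
If word 3 were Adv, no tagging could satisfy rule 2; so word 3 is Det.
If word 4 were Adv, no tagging could satisfy rule 2; so word 4 is Det.
If word 5 were Prep, no tagging could satisfy rule 1; so word 5 is Conj.
If word 6 were Adv, no tagging could satisfy rule 1; so word 6 is Conj.
The only consistent sequence is: Adj Conj Det Det Conj Conj Det Adv Det.
Check: rule 1 ✓; rule 2 ✓; rule 3 ✓; rule 4 ✓.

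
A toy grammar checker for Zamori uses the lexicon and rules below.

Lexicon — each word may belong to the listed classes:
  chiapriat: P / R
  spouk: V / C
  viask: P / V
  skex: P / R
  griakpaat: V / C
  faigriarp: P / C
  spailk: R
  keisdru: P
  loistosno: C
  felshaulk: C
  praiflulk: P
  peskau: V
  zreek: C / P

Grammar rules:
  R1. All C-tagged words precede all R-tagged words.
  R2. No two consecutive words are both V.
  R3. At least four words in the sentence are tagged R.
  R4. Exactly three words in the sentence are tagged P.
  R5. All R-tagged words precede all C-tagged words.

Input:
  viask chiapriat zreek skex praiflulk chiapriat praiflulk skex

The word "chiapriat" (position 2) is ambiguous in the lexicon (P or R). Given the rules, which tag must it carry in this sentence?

Candidates per position — 1:viask {P,V}; 2:chiapriat {P,R}; 3:zreek {C,P}; 4:skex {P,R}; 5:praiflulk {P}; 6:chiapriat {P,R}; 7:praiflulk {P}; 8:skex {P,R}.
At position 2, choosing P makes rule 3 impossible to satisfy; hence R.
At position 3, choosing C makes rule 1 impossible to satisfy; hence P.
At position 4, choosing P makes rule 3 impossible to satisfy; hence R.
At position 6, choosing P makes rule 3 impossible to satisfy; hence R.
At position 8, choosing P makes rule 3 impossible to satisfy; hence R.
At position 1, choosing P makes rule 4 impossible to satisfy; hence V.
The only consistent sequence is: V R P R P R P R.
Verifying each rule — rule 1 satisfied; rule 2 satisfied; rule 3 satisfied; rule 4 satisfied; rule 5 satisfied.

R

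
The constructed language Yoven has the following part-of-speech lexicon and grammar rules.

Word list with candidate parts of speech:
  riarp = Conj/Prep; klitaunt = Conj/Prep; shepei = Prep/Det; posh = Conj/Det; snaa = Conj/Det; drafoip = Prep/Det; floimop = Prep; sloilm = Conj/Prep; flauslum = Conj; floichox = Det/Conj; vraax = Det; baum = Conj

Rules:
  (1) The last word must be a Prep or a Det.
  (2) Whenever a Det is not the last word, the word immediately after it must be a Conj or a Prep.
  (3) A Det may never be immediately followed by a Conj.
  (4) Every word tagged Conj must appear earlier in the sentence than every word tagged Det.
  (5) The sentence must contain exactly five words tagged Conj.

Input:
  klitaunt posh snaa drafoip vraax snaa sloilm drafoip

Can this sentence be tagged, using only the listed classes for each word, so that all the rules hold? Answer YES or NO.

NO

Candidates per position — 1:klitaunt {Conj,Prep}; 2:posh {Conj,Det}; 3:snaa {Conj,Det}; 4:drafoip {Prep,Det}; 5:vraax {Det}; 6:snaa {Conj,Det}; 7:sloilm {Conj,Prep}; 8:drafoip {Prep,Det}.
Every candidate sequence violates at least one rule; no consistent tagging exists.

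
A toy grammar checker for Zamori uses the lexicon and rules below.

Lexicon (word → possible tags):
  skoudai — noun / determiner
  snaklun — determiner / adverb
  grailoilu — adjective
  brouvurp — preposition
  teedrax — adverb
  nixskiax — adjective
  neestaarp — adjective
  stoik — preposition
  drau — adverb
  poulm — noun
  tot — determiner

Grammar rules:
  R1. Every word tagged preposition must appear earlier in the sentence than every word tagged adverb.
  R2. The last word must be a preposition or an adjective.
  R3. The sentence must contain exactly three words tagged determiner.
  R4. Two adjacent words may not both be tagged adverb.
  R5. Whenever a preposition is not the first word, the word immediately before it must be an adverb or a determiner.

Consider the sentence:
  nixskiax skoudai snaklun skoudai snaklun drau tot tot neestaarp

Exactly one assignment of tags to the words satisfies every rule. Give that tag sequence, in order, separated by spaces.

Candidates per position — 1:nixskiax {adjective}; 2:skoudai {noun,determiner}; 3:snaklun {determiner,adverb}; 4:skoudai {noun,determiner}; 5:snaklun {determiner,adverb}; 6:drau {adverb}; 7:tot {determiner}; 8:tot {determiner}; 9:neestaarp {adjective}.
Position 5: adverb is ruled out by rule 4; that leaves determiner.
Position 2: determiner is ruled out by rule 3; that leaves noun.
Position 3: determiner is ruled out by rule 3; that leaves adverb.
Position 4: determiner is ruled out by rule 3; that leaves noun.
The only consistent sequence is: adjective noun adverb noun determiner adverb determiner determiner adjective.
Check: rule 1 holds; rule 2 holds; rule 3 holds; rule 4 holds; rule 5 holds.

adjective noun adverb noun determiner adverb determiner determiner adjective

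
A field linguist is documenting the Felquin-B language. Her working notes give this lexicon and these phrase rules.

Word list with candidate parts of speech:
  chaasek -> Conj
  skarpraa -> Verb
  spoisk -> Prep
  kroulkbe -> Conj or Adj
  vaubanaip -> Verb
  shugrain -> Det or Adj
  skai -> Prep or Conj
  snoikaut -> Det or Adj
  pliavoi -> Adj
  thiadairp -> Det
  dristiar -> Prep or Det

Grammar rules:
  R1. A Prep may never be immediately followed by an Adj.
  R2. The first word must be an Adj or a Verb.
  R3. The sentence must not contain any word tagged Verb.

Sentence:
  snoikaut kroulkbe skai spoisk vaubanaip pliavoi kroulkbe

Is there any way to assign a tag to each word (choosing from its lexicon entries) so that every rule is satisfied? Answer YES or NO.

NO

Candidates per position — 1:snoikaut {Det,Adj}; 2:kroulkbe {Conj,Adj}; 3:skai {Prep,Conj}; 4:spoisk {Prep}; 5:vaubanaip {Verb}; 6:pliavoi {Adj}; 7:kroulkbe {Conj,Adj}.
Rule 3 cannot be satisfied by any choice of tags from the lexicon.
So there is no consistent tagging.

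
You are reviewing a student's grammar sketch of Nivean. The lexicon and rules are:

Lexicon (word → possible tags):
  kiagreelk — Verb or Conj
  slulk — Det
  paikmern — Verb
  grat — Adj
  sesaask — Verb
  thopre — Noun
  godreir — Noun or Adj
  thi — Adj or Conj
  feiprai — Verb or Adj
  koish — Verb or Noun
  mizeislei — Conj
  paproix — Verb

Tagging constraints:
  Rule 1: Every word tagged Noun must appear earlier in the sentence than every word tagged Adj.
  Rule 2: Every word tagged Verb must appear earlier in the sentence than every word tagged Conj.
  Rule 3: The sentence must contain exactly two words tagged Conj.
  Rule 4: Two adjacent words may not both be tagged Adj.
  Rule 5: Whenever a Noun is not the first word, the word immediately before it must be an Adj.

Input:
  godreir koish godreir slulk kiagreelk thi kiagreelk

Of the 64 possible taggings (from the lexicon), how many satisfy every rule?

Candidates per position — 1:godreir {Noun,Adj}; 2:koish {Verb,Noun}; 3:godreir {Noun,Adj}; 4:slulk {Det}; 5:kiagreelk {Verb,Conj}; 6:thi {Adj,Conj}; 7:kiagreelk {Verb,Conj}.
There are 64 candidate sequences in total.
The sequences that satisfy every rule: Noun Verb Adj Det Verb Conj Conj; Noun Verb Adj Det Conj Adj Conj; Adj Verb Adj Det Verb Conj Conj; Adj Verb Adj Det Conj Adj Conj.
Count = 4.

4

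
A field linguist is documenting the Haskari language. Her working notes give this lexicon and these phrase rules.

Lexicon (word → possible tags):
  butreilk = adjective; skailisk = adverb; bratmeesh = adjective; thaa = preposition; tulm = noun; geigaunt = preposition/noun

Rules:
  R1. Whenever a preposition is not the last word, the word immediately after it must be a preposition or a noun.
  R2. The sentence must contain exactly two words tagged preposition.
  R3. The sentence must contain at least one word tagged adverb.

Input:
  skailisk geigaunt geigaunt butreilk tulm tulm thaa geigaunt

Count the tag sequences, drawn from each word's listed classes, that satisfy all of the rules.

2

Candidates per position — 1:skailisk {adverb}; 2:geigaunt {preposition,noun}; 3:geigaunt {preposition,noun}; 4:butreilk {adjective}; 5:tulm {noun}; 6:tulm {noun}; 7:thaa {preposition}; 8:geigaunt {preposition,noun}.
There are 8 candidate sequences in total.
The sequences that satisfy every rule: adverb preposition noun adjective noun noun preposition noun; adverb noun noun adjective noun noun preposition preposition.
Count = 2.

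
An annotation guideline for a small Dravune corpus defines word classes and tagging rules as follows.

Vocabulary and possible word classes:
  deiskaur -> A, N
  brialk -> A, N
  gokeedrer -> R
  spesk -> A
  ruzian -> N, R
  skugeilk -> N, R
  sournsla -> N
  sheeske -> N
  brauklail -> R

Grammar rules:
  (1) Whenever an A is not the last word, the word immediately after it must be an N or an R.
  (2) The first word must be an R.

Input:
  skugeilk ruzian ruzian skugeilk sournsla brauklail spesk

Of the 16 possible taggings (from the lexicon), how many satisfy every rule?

8

Candidates per position — 1:skugeilk {N,R}; 2:ruzian {N,R}; 3:ruzian {N,R}; 4:skugeilk {N,R}; 5:sournsla {N}; 6:brauklail {R}; 7:spesk {A}.
There are 16 candidate sequences in total.
Checking each against the rules leaves 8 sequences.
Count = 8.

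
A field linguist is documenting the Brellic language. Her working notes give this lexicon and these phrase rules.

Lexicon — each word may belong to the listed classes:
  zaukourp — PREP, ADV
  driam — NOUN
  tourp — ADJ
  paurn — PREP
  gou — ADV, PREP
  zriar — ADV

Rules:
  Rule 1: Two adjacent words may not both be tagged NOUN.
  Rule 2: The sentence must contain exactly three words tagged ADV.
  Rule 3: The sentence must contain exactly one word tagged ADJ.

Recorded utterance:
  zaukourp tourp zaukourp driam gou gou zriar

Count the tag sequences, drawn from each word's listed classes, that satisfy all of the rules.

Candidates per position — 1:zaukourp {PREP,ADV}; 2:tourp {ADJ}; 3:zaukourp {PREP,ADV}; 4:driam {NOUN}; 5:gou {ADV,PREP}; 6:gou {ADV,PREP}; 7:zriar {ADV}.
There are 16 candidate sequences in total.
Checking each against the rules leaves 6 sequences.
Count = 6.

6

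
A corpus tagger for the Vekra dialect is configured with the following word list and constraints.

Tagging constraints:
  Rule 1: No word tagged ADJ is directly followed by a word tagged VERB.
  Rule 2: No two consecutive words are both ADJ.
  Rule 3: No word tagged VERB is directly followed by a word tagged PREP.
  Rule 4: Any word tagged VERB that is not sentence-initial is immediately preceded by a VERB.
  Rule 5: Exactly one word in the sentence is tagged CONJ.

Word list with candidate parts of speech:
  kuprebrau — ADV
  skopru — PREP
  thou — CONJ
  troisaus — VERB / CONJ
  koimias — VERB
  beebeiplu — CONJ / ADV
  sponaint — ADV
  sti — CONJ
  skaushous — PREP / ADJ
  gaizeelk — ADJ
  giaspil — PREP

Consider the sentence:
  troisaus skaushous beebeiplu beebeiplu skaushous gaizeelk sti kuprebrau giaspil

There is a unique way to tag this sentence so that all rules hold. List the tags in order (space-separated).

VERB ADJ ADV ADV PREP ADJ CONJ ADV PREP

Candidates per position — 1:troisaus {VERB,CONJ}; 2:skaushous {PREP,ADJ}; 3:beebeiplu {CONJ,ADV}; 4:beebeiplu {CONJ,ADV}; 5:skaushous {PREP,ADJ}; 6:gaizeelk {ADJ}; 7:sti {CONJ}; 8:kuprebrau {ADV}; 9:giaspil {PREP}.
Word 1 cannot be CONJ — rule 5 would then fail for every completion. It is VERB.
Word 2 cannot be PREP — rule 3 would then fail for every completion. It is ADJ.
Word 3 cannot be CONJ — rule 5 would then fail for every completion. It is ADV.
Word 4 cannot be CONJ — rule 5 would then fail for every completion. It is ADV.
Word 5 cannot be ADJ — rule 2 would then fail for every completion. It is PREP.
That leaves exactly one tagging: VERB ADJ ADV ADV PREP ADJ CONJ ADV PREP.
Verifying each rule — rule 1 ok; rule 2 ok; rule 3 ok; rule 4 ok; rule 5 ok.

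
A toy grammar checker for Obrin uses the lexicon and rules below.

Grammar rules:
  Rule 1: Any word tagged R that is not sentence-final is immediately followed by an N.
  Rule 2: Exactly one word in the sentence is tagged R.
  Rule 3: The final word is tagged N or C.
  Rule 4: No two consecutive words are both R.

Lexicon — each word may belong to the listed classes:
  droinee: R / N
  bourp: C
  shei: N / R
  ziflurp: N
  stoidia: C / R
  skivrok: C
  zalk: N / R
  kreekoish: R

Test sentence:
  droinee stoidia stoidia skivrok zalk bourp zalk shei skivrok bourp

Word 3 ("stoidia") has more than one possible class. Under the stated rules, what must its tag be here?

C

Candidates per position — 1:droinee {R,N}; 2:stoidia {C,R}; 3:stoidia {C,R}; 4:skivrok {C}; 5:zalk {N,R}; 6:bourp {C}; 7:zalk {N,R}; 8:shei {N,R}; 9:skivrok {C}; 10:bourp {C}.
If word 1 were R, no tagging could satisfy rule 1; so word 1 is N.
If word 2 were R, no tagging could satisfy rule 1; so word 2 is C.
If word 3 were R, no tagging could satisfy rule 1; so word 3 is C.
If word 5 were R, no tagging could satisfy rule 1; so word 5 is N.
If word 8 were R, no tagging could satisfy rule 1; so word 8 is N.
If word 7 were N, no tagging could satisfy rule 2; so word 7 is R.
The only consistent sequence is: N C C C N C R N C C.
Verifying each rule — rule 1 satisfied; rule 2 satisfied; rule 3 satisfied; rule 4 satisfied.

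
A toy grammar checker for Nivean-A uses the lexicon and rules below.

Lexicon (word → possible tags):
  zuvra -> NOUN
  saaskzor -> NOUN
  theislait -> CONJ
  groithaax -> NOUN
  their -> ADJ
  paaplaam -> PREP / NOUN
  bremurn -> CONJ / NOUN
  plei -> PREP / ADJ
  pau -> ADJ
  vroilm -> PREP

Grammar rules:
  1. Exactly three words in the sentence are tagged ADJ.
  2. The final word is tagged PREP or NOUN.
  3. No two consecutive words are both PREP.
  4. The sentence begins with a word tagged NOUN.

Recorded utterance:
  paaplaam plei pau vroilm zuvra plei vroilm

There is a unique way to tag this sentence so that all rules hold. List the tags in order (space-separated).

NOUN ADJ ADJ PREP NOUN ADJ PREP

Candidates per position — 1:paaplaam {PREP,NOUN}; 2:plei {PREP,ADJ}; 3:pau {ADJ}; 4:vroilm {PREP}; 5:zuvra {NOUN}; 6:plei {PREP,ADJ}; 7:vroilm {PREP}.
If word 1 were PREP, no tagging could satisfy rule 4; so word 1 is NOUN.
If word 2 were PREP, no tagging could satisfy rule 1; so word 2 is ADJ.
If word 6 were PREP, no tagging could satisfy rule 1; so word 6 is ADJ.
The only consistent sequence is: NOUN ADJ ADJ PREP NOUN ADJ PREP.
Checking: rule 1 ok; rule 2 ok; rule 3 ok; rule 4 ok.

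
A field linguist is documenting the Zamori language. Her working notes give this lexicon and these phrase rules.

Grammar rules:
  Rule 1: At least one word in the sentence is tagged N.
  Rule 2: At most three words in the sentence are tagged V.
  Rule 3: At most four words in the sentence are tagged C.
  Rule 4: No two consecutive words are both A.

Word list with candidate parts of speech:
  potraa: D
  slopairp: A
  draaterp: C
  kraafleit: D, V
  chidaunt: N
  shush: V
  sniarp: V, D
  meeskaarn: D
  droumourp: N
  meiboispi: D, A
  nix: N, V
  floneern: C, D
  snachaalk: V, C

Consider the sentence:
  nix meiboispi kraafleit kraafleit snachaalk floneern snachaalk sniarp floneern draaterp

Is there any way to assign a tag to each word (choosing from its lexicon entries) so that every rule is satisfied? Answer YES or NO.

YES

Candidates per position — 1:nix {N,V}; 2:meiboispi {D,A}; 3:kraafleit {D,V}; 4:kraafleit {D,V}; 5:snachaalk {V,C}; 6:floneern {C,D}; 7:snachaalk {V,C}; 8:sniarp {V,D}; 9:floneern {C,D}; 10:draaterp {C}.
One satisfying assignment: N A D V C D C D C C.
Check: rule 1 satisfied; rule 2 satisfied; rule 3 satisfied; rule 4 satisfied.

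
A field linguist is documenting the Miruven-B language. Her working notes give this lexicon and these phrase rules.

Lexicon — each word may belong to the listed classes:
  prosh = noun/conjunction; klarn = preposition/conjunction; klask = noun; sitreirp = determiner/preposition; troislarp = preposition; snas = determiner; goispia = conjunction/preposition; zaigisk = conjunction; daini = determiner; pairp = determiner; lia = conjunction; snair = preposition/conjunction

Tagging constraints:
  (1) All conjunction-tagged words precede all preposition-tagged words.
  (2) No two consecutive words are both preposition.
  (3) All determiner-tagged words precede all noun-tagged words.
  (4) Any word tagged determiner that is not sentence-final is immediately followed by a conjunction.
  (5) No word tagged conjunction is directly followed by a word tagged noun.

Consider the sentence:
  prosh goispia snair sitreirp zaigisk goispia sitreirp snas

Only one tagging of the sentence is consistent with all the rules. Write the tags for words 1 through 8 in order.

Candidates per position — 1:prosh {noun,conjunction}; 2:goispia {conjunction,preposition}; 3:snair {preposition,conjunction}; 4:sitreirp {determiner,preposition}; 5:zaigisk {conjunction}; 6:goispia {conjunction,preposition}; 7:sitreirp {determiner,preposition}; 8:snas {determiner}.
Word 1 cannot be noun — rule 3 would then fail for every completion. It is conjunction.
Word 2 cannot be preposition — rule 1 would then fail for every completion. It is conjunction.
Word 3 cannot be preposition — rule 1 would then fail for every completion. It is conjunction.
Word 4 cannot be preposition — rule 1 would then fail for every completion. It is determiner.
Word 7 cannot be determiner — rule 4 would then fail for every completion. It is preposition.
Word 6 cannot be preposition — rule 2 would then fail for every completion. It is conjunction.
The unique satisfying tagging is: conjunction conjunction conjunction determiner conjunction conjunction preposition determiner.
Check: rule 1 holds; rule 2 holds; rule 3 holds; rule 4 holds; rule 5 holds.

conjunction conjunction conjunction determiner conjunction conjunction preposition determiner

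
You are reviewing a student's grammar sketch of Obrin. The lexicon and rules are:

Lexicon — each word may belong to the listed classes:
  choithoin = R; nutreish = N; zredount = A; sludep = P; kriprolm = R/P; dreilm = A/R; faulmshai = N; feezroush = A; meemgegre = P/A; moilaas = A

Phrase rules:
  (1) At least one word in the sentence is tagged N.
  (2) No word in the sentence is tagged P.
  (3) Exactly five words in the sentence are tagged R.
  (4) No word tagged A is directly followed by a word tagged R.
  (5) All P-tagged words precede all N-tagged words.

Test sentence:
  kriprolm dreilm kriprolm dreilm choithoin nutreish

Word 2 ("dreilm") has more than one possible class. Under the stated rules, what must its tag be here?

R

Candidates per position — 1:kriprolm {R,P}; 2:dreilm {A,R}; 3:kriprolm {R,P}; 4:dreilm {A,R}; 5:choithoin {R}; 6:nutreish {N}.
At position 1, choosing P makes rule 2 impossible to satisfy; hence R.
At position 2, choosing A makes rule 3 impossible to satisfy; hence R.
At position 3, choosing P makes rule 2 impossible to satisfy; hence R.
At position 4, choosing A makes rule 3 impossible to satisfy; hence R.
That leaves exactly one tagging: R R R R R N.
Check: rule 1 ok; rule 2 ok; rule 3 ok; rule 4 ok; rule 5 ok.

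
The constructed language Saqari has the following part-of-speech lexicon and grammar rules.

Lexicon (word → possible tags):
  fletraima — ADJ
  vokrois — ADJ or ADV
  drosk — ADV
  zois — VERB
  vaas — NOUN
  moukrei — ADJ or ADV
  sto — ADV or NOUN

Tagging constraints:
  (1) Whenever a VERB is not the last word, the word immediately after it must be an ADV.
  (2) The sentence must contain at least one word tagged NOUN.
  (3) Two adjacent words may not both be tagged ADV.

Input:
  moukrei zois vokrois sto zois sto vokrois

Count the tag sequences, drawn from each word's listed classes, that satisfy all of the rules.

2

Candidates per position — 1:moukrei {ADJ,ADV}; 2:zois {VERB}; 3:vokrois {ADJ,ADV}; 4:sto {ADV,NOUN}; 5:zois {VERB}; 6:sto {ADV,NOUN}; 7:vokrois {ADJ,ADV}.
There are 32 candidate sequences in total.
The sequences that satisfy every rule: ADJ VERB ADV NOUN VERB ADV ADJ; ADV VERB ADV NOUN VERB ADV ADJ.
Count = 2.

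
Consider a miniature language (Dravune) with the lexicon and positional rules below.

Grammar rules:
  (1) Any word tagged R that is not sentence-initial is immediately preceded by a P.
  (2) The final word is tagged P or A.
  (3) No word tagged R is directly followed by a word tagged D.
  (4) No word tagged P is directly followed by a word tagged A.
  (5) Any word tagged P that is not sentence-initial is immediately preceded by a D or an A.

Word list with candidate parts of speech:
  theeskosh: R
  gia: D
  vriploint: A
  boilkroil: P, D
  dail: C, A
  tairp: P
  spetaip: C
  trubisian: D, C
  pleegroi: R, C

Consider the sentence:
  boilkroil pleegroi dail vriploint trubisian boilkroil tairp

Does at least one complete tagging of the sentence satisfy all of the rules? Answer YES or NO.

Candidates per position — 1:boilkroil {P,D}; 2:pleegroi {R,C}; 3:dail {C,A}; 4:vriploint {A}; 5:trubisian {D,C}; 6:boilkroil {P,D}; 7:tairp {P}.
One satisfying assignment: P R A A C D P.
Checking: rule 1 ✓; rule 2 ✓; rule 3 ✓; rule 4 ✓; rule 5 ✓.

YES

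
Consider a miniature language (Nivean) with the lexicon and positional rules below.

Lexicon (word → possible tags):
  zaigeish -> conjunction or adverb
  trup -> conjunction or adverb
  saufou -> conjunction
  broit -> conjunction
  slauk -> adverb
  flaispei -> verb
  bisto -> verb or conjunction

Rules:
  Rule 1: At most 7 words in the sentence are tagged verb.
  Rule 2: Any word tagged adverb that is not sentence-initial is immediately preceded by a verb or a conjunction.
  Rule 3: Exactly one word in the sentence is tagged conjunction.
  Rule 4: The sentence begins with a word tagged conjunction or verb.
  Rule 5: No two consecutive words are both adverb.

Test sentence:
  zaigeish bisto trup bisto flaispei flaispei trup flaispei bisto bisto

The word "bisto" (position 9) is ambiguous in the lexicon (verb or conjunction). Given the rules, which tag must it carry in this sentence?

verb

Candidates per position — 1:zaigeish {conjunction,adverb}; 2:bisto {verb,conjunction}; 3:trup {conjunction,adverb}; 4:bisto {verb,conjunction}; 5:flaispei {verb}; 6:flaispei {verb}; 7:trup {conjunction,adverb}; 8:flaispei {verb}; 9:bisto {verb,conjunction}; 10:bisto {verb,conjunction}.
Position 1: adverb is ruled out by rule 4; that leaves conjunction.
Position 2: conjunction is ruled out by rule 3; that leaves verb.
Position 3: conjunction is ruled out by rule 3; that leaves adverb.
Position 4: conjunction is ruled out by rule 3; that leaves verb.
Position 7: conjunction is ruled out by rule 3; that leaves adverb.
Position 9: conjunction is ruled out by rule 3; that leaves verb.
Position 10: conjunction is ruled out by rule 3; that leaves verb.
That leaves exactly one tagging: conjunction verb adverb verb verb verb adverb verb verb verb.
Rule-by-rule: rule 1 ok; rule 2 ok; rule 3 ok; rule 4 ok; rule 5 ok.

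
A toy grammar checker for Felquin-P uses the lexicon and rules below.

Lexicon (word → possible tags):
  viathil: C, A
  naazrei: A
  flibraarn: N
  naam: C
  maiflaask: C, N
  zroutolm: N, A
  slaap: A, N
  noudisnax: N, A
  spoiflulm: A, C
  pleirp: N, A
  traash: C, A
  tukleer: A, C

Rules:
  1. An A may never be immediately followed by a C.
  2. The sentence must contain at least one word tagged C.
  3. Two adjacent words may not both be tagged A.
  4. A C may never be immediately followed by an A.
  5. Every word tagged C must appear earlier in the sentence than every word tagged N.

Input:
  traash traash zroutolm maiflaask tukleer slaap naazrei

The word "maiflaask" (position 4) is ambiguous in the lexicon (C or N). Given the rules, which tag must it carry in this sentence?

N

Candidates per position — 1:traash {C,A}; 2:traash {C,A}; 3:zroutolm {N,A}; 4:maiflaask {C,N}; 5:tukleer {A,C}; 6:slaap {A,N}; 7:naazrei {A}.
At position 6, choosing A makes rule 3 impossible to satisfy; hence N.
Position 4: the remaining choice is settled jointly with positions 1, 2, 3, 5 — only N at position 4 is part of a tagging that satisfies every rule.
The unique satisfying tagging is: C C N N A N A.
Verifying each rule — rule 1 ✓; rule 2 ✓; rule 3 ✓; rule 4 ✓; rule 5 ✓.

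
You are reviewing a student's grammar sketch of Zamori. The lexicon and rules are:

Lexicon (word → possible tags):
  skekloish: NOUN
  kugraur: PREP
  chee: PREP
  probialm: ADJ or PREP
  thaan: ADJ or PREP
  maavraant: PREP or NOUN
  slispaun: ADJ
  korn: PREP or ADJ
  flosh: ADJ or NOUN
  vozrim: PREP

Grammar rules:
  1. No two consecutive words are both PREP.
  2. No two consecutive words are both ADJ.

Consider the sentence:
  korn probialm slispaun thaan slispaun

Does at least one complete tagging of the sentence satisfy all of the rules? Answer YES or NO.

YES

Candidates per position — 1:korn {PREP,ADJ}; 2:probialm {ADJ,PREP}; 3:slispaun {ADJ}; 4:thaan {ADJ,PREP}; 5:slispaun {ADJ}.
One satisfying assignment: ADJ PREP ADJ PREP ADJ.
Verifying each rule — rule 1 ✓; rule 2 ✓.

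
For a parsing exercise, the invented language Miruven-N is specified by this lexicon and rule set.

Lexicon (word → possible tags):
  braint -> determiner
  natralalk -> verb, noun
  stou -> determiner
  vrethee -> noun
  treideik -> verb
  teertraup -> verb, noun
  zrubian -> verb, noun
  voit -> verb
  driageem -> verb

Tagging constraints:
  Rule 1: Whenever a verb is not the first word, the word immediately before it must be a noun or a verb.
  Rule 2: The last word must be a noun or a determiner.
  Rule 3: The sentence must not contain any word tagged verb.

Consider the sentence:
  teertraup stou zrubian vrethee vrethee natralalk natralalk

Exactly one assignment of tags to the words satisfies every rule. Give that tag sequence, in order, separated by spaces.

noun determiner noun noun noun noun noun

Candidates per position — 1:teertraup {verb,noun}; 2:stou {determiner}; 3:zrubian {verb,noun}; 4:vrethee {noun}; 5:vrethee {noun}; 6:natralalk {verb,noun}; 7:natralalk {verb,noun}.
If word 1 were verb, no tagging could satisfy rule 3; so word 1 is noun.
If word 3 were verb, no tagging could satisfy rule 1; so word 3 is noun.
If word 6 were verb, no tagging could satisfy rule 3; so word 6 is noun.
If word 7 were verb, no tagging could satisfy rule 2; so word 7 is noun.
So the tagging must be: noun determiner noun noun noun noun noun.
Checking: rule 1 ok; rule 2 ok; rule 3 ok.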